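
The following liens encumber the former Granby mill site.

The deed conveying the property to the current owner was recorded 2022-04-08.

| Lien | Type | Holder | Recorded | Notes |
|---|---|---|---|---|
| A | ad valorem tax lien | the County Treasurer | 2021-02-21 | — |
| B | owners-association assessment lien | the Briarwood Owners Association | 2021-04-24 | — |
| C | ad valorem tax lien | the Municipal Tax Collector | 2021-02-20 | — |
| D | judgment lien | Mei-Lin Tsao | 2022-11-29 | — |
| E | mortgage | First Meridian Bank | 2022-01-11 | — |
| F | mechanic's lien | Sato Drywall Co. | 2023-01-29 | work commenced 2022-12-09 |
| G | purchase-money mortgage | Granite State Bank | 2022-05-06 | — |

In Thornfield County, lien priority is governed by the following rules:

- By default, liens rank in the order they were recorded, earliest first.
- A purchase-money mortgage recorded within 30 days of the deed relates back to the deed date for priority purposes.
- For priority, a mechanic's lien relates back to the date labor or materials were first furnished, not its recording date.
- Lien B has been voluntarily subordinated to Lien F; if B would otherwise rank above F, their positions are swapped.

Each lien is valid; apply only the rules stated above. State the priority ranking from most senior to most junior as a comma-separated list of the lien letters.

Effective dates after the stated exceptions: F is treated as recorded 2022-12-09, the work-commencement date; G's effective date is the deed date, 2022-04-08.
By effective date: C (2021-02-20), A (2021-02-21), B (2021-04-24), E (2022-01-11), G (2022-04-08), D (2022-11-29), F (2022-12-09).
B is senior to F before the subordination, so the two trade places.

C, A, F, E, G, D, B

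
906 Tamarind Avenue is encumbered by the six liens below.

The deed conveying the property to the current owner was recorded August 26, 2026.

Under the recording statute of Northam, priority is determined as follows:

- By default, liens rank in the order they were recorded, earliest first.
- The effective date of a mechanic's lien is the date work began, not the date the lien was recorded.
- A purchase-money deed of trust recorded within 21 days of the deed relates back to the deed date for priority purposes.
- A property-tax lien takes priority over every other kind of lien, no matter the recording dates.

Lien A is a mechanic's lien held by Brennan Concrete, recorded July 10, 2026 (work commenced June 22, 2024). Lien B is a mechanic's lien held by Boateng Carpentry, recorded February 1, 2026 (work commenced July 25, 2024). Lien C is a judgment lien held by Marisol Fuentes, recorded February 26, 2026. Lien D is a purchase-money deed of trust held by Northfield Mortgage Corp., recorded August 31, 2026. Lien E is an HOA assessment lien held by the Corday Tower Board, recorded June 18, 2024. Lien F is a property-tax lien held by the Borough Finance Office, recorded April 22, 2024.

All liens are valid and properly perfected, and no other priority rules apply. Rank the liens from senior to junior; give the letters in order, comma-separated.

Effective dates after the stated exceptions: A is treated as recorded June 22, 2024, the work-commencement date; B's effective date is July 25, 2024, when work began; D relates back to the deed date August 26, 2026.
F is a property-tax lien, so it outranks all other liens regardless of date.
Among the remaining liens, by effective date: E (June 18, 2024), A (June 22, 2024), B (July 25, 2024), C (February 26, 2026), D (August 26, 2026).

F, E, A, B, C, D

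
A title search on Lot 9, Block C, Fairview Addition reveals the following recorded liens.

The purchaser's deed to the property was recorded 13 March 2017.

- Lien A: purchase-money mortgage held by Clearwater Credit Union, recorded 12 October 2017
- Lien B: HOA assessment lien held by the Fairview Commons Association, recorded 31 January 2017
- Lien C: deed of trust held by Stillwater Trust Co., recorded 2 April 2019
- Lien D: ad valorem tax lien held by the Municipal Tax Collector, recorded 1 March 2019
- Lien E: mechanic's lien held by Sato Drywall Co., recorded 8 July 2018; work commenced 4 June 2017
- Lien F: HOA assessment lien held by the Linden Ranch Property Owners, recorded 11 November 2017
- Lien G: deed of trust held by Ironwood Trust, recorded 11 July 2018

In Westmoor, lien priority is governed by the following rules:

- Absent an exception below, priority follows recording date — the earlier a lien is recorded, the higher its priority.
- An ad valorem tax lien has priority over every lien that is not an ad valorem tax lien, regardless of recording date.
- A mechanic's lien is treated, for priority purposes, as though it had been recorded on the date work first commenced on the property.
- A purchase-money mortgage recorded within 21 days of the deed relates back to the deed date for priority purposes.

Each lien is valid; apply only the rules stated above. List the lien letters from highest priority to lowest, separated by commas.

D, B, E, A, F, G, C

Effective dates after the stated exceptions: A was recorded 213 days after the deed — beyond 21 days — so no relation-back applies; E relates back to 4 June 2017 (work commenced).
As an ad valorem tax lien, D is senior to every other lien.
Remaining liens by effective date: B (31 January 2017), E (4 June 2017), A (12 October 2017), F (11 November 2017), G (11 July 2018), C (2 April 2019).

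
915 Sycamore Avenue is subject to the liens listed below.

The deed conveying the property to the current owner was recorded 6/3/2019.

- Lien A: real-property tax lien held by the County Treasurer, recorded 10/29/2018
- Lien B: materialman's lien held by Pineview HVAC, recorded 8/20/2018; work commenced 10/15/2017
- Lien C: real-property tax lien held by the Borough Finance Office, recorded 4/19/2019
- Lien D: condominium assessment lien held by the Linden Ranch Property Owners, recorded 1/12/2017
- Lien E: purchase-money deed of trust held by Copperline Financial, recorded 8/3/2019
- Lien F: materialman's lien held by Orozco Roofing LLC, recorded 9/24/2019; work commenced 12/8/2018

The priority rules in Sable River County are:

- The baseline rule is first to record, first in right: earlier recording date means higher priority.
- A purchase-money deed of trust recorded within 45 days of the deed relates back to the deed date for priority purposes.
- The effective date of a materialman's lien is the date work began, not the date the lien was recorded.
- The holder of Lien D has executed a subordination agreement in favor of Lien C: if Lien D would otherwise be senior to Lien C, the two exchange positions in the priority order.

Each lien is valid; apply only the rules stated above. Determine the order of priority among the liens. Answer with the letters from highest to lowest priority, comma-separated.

Adjusting effective dates: B relates back to 10/15/2017 (work commenced); E missed the 45-day window (61 days after the deed), so its recording date stands; F is treated as recorded 12/8/2018, the work-commencement date.
By effective date, earliest first: D (1/12/2017), B (10/15/2017), A (10/29/2018), F (12/8/2018), C (4/19/2019), E (8/3/2019).
Because D would otherwise rank above C, the subordination swaps them.

C, B, A, F, D, E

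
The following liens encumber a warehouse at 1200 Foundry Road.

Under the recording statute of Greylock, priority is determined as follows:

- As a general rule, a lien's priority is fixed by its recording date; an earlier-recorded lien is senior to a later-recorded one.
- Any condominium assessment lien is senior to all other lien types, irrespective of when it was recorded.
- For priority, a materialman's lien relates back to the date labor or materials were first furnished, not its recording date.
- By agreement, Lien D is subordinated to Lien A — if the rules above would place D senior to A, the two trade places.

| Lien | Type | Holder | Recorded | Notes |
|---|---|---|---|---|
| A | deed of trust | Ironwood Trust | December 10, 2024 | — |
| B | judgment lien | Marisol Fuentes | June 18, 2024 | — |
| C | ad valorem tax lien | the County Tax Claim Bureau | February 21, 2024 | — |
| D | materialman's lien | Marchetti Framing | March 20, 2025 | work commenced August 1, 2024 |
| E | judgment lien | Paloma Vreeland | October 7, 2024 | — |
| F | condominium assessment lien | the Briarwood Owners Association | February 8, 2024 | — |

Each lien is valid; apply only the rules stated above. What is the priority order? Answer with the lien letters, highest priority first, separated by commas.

Effective dates: D is treated as recorded August 1, 2024, the work-commencement date.
F is a condominium assessment lien and takes priority over every other lien.
Ordering the rest by effective date: C (February 21, 2024), B (June 18, 2024), D (August 1, 2024), E (October 7, 2024), A (December 10, 2024).
Because D would otherwise rank above A, the subordination swaps them.

F, C, B, A, E, D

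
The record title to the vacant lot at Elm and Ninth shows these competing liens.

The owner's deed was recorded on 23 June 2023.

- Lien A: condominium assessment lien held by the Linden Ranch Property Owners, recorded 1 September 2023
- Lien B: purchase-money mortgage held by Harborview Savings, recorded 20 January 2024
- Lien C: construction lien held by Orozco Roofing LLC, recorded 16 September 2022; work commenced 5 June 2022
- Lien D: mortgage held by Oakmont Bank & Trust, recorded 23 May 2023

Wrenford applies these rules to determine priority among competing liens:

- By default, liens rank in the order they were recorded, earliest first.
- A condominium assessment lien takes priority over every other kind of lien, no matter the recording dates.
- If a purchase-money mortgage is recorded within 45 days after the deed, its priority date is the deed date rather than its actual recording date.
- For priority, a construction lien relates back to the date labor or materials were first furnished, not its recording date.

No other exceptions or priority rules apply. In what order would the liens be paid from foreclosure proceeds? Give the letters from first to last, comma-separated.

First, effective dates: B was recorded 211 days after the deed — beyond 45 days — so no relation-back applies; C is treated as recorded 5 June 2022, the work-commencement date.
A is a condominium assessment lien and takes priority over every other lien.
The other liens, earliest effective date first: C (5 June 2022), D (23 May 2023), B (20 January 2024).

A, C, D, B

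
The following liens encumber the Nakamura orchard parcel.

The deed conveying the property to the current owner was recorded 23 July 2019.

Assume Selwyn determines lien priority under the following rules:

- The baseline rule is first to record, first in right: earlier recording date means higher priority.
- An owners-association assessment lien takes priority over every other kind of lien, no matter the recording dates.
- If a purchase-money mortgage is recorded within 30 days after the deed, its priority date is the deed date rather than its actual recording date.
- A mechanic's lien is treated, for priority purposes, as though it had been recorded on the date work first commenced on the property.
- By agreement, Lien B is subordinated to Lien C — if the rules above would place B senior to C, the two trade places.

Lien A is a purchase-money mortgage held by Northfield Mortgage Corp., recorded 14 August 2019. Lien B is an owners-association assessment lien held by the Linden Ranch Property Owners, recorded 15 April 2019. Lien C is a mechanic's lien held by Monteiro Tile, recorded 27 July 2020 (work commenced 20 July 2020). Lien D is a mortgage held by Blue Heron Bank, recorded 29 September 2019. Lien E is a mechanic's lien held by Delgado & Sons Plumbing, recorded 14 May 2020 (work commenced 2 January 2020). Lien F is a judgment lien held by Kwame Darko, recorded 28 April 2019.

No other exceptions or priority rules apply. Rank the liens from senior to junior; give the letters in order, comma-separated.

C, F, A, D, E, B

Adjusting effective dates: A relates back to the deed date 23 July 2019; C is treated as recorded 20 July 2020, the work-commencement date; E is treated as recorded 2 January 2020, the work-commencement date.
As an owners-association assessment lien, B is senior to every other lien.
The other liens, earliest effective date first: F (28 April 2019), A (23 July 2019), D (29 September 2019), E (2 January 2020), C (20 July 2020).
The subordination applies — B was senior to C — so B and C swap.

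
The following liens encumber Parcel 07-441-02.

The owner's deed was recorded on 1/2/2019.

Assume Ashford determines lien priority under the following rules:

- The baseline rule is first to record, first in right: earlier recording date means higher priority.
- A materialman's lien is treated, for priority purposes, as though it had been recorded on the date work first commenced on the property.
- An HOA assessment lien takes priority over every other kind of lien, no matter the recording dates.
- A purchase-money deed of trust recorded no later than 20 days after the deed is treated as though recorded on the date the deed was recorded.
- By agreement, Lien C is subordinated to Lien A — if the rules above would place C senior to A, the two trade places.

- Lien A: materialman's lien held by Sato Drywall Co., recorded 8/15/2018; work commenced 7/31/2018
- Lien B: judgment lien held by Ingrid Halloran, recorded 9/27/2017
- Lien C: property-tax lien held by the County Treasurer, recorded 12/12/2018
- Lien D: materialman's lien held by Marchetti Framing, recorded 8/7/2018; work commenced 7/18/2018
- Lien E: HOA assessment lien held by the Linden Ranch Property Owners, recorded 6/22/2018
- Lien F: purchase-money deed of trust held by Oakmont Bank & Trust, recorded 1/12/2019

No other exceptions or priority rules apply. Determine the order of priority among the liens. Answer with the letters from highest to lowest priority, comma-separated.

Adjusting effective dates: A's effective date is 7/31/2018, when work began; D's effective date is 7/18/2018, when work began; F was recorded within the 20-day window, so its effective date is the deed date 1/2/2019.
E is an HOA assessment lien and takes priority over every other lien.
The other liens, earliest effective date first: B (9/27/2017), D (7/18/2018), A (7/31/2018), C (12/12/2018), F (1/2/2019).
Since C is not senior to A, the subordination leaves the order unchanged.

E, B, D, A, C, F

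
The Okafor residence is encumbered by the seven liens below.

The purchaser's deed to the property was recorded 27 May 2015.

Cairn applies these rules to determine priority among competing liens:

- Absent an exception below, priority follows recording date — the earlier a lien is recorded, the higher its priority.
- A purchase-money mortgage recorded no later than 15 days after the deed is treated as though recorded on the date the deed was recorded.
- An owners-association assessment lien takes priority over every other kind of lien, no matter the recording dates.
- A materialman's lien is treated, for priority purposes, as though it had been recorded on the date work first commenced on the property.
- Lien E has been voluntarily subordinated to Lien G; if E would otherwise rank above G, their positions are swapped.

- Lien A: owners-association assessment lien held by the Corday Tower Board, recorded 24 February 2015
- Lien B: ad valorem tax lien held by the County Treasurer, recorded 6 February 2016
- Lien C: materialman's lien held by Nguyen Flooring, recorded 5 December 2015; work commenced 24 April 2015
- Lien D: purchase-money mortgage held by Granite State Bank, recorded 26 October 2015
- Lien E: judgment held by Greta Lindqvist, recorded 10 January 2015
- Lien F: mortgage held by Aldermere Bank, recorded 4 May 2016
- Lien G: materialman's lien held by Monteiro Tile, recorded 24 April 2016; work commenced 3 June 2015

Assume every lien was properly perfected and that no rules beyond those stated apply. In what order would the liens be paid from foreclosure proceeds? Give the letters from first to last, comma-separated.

A, G, C, E, D, B, F

Effective dates: C relates back to 24 April 2015 (work commenced); D was recorded 152 days after the deed — beyond 15 days — so no relation-back applies; G's effective date is 3 June 2015, when work began.
A, as an owners-association assessment lien, has superpriority and ranks first.
Among the remaining liens, by effective date: E (10 January 2015), C (24 April 2015), G (3 June 2015), D (26 October 2015), B (6 February 2016), F (4 May 2016).
The subordination applies — E was senior to G — so E and G swap.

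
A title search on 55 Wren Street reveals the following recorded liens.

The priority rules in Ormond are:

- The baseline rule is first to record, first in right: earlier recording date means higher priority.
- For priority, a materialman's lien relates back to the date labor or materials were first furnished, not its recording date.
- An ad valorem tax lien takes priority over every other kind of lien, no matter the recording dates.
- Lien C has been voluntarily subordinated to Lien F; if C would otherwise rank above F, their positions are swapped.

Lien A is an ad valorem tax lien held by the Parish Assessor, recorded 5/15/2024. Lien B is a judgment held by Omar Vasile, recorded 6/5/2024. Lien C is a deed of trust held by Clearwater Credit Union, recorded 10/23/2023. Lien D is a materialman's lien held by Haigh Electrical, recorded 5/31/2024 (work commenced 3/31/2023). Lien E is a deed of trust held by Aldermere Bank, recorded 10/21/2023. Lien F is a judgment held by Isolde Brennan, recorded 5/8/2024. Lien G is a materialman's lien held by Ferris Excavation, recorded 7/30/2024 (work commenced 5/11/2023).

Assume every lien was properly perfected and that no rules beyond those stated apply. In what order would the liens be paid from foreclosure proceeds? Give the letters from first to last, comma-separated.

First, effective dates: D relates back to 3/31/2023 (work commenced); G's effective date is 5/11/2023, when work began.
A is an ad valorem tax lien, so it outranks all other liens regardless of date.
Ordering the rest by effective date: D (3/31/2023), G (5/11/2023), E (10/21/2023), C (10/23/2023), F (5/8/2024), B (6/5/2024).
The subordination applies — C was senior to F — so C and F swap.

A, D, G, E, F, C, B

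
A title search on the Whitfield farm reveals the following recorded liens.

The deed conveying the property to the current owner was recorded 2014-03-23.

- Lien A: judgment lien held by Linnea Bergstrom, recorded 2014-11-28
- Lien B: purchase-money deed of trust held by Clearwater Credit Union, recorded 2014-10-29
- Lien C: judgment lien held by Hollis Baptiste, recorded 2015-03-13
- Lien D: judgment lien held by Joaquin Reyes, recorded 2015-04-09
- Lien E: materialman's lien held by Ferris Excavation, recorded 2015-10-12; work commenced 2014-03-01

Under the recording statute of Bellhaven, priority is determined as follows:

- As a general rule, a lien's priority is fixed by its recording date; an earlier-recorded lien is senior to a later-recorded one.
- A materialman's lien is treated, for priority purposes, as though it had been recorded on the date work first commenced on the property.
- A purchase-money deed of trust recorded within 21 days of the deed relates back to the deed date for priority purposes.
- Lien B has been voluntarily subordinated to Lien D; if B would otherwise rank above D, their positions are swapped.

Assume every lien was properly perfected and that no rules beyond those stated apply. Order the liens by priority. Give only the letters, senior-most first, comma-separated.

E, D, A, C, B

First, effective dates: B missed the 21-day window (220 days after the deed), so its recording date stands; E's effective date is 2014-03-01, when work began.
Ordering by effective date: E (2014-03-01), B (2014-10-29), A (2014-11-28), C (2015-03-13), D (2015-04-09).
B is senior to D before the subordination, so the two trade places.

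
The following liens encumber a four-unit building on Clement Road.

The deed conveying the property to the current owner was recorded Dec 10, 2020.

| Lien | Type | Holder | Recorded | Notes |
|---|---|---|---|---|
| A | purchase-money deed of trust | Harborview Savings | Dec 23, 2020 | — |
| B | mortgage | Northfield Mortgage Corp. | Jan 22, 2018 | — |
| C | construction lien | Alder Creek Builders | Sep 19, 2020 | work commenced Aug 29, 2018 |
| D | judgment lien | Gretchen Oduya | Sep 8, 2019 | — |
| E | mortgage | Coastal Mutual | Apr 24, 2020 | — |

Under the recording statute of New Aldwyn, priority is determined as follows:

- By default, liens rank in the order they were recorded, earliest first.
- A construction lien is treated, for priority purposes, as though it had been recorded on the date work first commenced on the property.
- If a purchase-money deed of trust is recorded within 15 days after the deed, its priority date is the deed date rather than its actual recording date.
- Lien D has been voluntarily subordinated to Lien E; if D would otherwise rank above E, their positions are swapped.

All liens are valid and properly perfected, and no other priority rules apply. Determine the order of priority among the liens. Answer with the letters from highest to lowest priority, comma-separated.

Adjusting effective dates: A's effective date is the deed date, Dec 10, 2020; C relates back to Aug 29, 2018 (work commenced).
By effective date: B (Jan 22, 2018), C (Aug 29, 2018), D (Sep 8, 2019), E (Apr 24, 2020), A (Dec 10, 2020).
D is senior to E before the subordination, so the two trade places.

B, C, E, D, A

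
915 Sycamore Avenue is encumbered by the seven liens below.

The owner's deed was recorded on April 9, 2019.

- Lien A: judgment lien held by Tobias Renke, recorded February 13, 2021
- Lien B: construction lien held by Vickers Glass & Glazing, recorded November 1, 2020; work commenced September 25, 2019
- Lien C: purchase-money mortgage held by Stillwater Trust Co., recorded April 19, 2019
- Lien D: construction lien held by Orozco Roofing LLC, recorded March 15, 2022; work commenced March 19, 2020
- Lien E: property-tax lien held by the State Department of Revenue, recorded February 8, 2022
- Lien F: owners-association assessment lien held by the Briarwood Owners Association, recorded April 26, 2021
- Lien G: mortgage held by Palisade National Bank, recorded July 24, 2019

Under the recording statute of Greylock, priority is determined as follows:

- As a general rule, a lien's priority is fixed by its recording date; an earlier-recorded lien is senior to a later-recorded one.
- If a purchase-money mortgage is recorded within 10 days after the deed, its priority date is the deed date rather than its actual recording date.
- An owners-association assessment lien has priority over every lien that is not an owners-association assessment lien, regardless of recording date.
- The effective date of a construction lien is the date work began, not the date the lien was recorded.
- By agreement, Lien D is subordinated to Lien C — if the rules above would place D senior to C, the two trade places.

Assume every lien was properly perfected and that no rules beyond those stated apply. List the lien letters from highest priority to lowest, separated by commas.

Adjusting effective dates: B's effective date is September 25, 2019, when work began; C's effective date is the deed date, April 9, 2019; D relates back to March 19, 2020 (work commenced).
F is an owners-association assessment lien, so it outranks all other liens regardless of date.
The other liens, earliest effective date first: C (April 9, 2019), G (July 24, 2019), B (September 25, 2019), D (March 19, 2020), A (February 13, 2021), E (February 8, 2022).
D already ranks below C; the subordination has no effect.

F, C, G, B, D, A, E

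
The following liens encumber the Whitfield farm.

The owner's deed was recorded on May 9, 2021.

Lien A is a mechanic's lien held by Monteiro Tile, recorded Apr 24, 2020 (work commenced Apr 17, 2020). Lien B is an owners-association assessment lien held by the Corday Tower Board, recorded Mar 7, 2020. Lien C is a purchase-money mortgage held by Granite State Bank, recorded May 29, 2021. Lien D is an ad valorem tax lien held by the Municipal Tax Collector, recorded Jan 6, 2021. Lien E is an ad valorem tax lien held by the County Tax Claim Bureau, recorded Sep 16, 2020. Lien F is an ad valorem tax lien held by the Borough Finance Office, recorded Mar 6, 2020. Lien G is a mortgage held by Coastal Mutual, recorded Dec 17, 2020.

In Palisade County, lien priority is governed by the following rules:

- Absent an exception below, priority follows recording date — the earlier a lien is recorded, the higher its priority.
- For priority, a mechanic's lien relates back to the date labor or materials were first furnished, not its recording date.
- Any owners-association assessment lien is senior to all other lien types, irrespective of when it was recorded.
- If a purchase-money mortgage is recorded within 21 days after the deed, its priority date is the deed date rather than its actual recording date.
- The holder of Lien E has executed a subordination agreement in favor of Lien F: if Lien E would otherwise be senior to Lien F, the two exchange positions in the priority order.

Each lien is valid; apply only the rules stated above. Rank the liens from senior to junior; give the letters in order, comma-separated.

Effective dates: A is treated as recorded Apr 17, 2020, the work-commencement date; C was recorded within the 21-day window, so its effective date is the deed date May 9, 2021.
B is an owners-association assessment lien and takes priority over every other lien.
Ordering the rest by effective date: F (Mar 6, 2020), A (Apr 17, 2020), E (Sep 16, 2020), G (Dec 17, 2020), D (Jan 6, 2021), C (May 9, 2021).
E already ranks below F; the subordination has no effect.

B, F, A, E, G, D, C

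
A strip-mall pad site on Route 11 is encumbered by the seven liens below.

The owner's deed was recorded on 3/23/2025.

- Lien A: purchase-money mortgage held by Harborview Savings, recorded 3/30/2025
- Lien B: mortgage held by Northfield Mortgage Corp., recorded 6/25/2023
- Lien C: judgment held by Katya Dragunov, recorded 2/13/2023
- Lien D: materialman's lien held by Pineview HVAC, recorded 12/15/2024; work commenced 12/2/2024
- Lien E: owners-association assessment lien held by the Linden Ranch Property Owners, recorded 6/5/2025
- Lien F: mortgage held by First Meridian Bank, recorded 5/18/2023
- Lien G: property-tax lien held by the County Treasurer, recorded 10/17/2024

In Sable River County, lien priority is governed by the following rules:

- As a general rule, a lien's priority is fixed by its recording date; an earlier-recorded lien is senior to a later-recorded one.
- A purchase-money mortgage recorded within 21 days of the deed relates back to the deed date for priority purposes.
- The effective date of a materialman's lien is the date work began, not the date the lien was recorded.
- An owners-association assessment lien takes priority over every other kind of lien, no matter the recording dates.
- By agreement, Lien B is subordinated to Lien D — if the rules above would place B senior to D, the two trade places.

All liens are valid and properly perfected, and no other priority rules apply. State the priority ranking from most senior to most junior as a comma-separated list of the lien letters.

First, effective dates: A relates back to the deed date 3/23/2025; D is treated as recorded 12/2/2024, the work-commencement date.
E is an owners-association assessment lien and takes priority over every other lien.
Remaining liens by effective date: C (2/13/2023), F (5/18/2023), B (6/25/2023), G (10/17/2024), D (12/2/2024), A (3/23/2025).
B would otherwise be senior to D, so under the subordination agreement B and D exchange positions.

E, C, F, D, G, B, A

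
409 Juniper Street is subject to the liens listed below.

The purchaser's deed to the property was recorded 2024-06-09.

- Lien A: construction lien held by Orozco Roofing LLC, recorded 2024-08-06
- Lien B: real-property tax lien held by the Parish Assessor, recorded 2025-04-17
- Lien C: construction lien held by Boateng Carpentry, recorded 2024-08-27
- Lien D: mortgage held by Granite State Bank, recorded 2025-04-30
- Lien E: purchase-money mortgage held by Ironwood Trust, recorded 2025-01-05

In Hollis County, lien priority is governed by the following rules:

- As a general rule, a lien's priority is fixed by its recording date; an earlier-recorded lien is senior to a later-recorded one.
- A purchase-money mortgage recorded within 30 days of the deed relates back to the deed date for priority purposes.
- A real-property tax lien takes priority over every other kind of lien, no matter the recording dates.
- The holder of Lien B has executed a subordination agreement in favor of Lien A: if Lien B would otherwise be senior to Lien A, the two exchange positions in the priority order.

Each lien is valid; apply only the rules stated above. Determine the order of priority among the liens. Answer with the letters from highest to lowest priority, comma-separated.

Effective dates: E missed the 30-day window (210 days after the deed), so its recording date stands.
B is a real-property tax lien, so it outranks all other liens regardless of date.
The other liens, earliest effective date first: A (2024-08-06), C (2024-08-27), E (2025-01-05), D (2025-04-30).
B would otherwise be senior to A, so under the subordination agreement B and A exchange positions.

A, B, C, E, D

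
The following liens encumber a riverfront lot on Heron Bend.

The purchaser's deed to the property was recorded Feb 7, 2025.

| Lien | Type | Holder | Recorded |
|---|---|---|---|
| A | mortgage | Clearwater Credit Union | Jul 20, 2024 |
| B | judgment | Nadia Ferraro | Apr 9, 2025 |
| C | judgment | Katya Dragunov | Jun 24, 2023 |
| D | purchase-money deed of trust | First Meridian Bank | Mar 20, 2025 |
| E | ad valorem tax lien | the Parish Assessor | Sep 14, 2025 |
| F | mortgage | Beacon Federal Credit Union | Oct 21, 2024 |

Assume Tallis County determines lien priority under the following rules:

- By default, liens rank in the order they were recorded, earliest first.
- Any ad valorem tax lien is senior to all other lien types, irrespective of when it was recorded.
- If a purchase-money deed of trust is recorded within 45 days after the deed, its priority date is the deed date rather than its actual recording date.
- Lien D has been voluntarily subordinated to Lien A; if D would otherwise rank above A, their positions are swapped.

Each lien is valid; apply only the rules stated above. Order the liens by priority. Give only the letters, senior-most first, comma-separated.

E, C, A, F, D, B

Adjusting effective dates: D's effective date is the deed date, Feb 7, 2025.
As an ad valorem tax lien, E is senior to every other lien.
The other liens, earliest effective date first: C (Jun 24, 2023), A (Jul 20, 2024), F (Oct 21, 2024), D (Feb 7, 2025), B (Apr 9, 2025).
D is already junior to A, so the subordination agreement changes nothing.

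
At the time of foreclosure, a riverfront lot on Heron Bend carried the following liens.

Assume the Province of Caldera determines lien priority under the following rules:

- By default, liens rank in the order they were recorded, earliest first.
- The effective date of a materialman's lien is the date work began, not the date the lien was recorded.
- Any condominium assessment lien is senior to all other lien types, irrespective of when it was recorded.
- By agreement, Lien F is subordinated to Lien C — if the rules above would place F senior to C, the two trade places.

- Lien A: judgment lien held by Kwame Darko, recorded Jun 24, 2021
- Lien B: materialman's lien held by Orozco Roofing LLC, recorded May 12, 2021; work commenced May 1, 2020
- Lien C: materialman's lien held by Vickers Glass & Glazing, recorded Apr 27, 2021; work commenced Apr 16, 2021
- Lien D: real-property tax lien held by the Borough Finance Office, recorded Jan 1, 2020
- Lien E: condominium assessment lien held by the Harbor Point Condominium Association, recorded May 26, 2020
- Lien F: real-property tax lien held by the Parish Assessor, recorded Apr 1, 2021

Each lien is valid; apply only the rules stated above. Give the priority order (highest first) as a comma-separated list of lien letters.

E, D, B, C, F, A

Effective dates after the stated exceptions: B relates back to May 1, 2020 (work commenced); C is treated as recorded Apr 16, 2021, the work-commencement date.
E is a condominium assessment lien and takes priority over every other lien.
The other liens, earliest effective date first: D (Jan 1, 2020), B (May 1, 2020), F (Apr 1, 2021), C (Apr 16, 2021), A (Jun 24, 2021).
Because F would otherwise rank above C, the subordination swaps them.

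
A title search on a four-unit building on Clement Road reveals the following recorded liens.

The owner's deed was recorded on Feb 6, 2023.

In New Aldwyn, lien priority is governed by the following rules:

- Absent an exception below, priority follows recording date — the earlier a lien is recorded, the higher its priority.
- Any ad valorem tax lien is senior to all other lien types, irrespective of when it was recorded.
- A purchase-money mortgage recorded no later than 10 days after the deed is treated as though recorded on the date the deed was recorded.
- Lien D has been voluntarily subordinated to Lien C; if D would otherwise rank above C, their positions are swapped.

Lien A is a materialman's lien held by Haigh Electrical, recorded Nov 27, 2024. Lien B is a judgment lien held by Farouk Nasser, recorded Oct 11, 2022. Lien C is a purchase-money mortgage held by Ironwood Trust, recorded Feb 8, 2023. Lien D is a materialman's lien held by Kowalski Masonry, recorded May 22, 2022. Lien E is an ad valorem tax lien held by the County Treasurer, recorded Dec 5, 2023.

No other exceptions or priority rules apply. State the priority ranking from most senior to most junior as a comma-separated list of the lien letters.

E, C, B, D, A

Effective dates: C was recorded within the 10-day window, so its effective date is the deed date Feb 6, 2023.
As an ad valorem tax lien, E is senior to every other lien.
Ordering the rest by effective date: D (May 22, 2022), B (Oct 11, 2022), C (Feb 6, 2023), A (Nov 27, 2024).
The subordination applies — D was senior to C — so D and C swap.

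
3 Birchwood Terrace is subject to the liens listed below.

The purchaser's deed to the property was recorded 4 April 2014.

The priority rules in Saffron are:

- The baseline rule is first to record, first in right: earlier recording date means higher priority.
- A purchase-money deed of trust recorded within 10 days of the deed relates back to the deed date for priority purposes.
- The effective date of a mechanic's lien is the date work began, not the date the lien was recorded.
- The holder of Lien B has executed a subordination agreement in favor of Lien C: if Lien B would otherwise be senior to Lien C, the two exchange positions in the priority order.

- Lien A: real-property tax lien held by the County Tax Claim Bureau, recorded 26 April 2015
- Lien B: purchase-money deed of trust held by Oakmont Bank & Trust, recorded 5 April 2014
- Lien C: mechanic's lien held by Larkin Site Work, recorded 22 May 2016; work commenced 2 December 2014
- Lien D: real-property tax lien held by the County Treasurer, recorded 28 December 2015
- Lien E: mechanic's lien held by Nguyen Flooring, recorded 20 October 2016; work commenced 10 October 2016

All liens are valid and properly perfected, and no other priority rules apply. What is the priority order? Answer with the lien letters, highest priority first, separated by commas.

First, effective dates: B's effective date is the deed date, 4 April 2014; C's effective date is 2 December 2014, when work began; E relates back to 10 October 2016 (work commenced).
Sorted by effective date: B (4 April 2014), C (2 December 2014), A (26 April 2015), D (28 December 2015), E (10 October 2016).
Because B would otherwise rank above C, the subordination swaps them.

C, B, A, D, E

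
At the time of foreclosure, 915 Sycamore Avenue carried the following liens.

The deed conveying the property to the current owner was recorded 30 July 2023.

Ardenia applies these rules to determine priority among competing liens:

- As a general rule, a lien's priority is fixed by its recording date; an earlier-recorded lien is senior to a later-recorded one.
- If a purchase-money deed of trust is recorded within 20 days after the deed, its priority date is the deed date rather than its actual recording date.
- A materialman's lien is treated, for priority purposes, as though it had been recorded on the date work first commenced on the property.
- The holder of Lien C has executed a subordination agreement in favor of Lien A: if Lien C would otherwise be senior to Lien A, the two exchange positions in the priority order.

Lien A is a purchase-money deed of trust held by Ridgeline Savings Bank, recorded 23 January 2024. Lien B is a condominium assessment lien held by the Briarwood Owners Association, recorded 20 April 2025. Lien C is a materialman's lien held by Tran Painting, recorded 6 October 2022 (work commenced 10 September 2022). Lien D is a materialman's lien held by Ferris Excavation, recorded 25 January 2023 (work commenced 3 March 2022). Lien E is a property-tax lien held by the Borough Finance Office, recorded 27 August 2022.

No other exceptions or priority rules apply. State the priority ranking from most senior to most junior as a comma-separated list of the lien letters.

D, E, A, C, B

First, effective dates: A missed the 20-day window (177 days after the deed), so its recording date stands; C relates back to 10 September 2022 (work commenced); D is treated as recorded 3 March 2022, the work-commencement date.
By effective date: D (3 March 2022), E (27 August 2022), C (10 September 2022), A (23 January 2024), B (20 April 2025).
C is senior to A before the subordination, so the two trade places.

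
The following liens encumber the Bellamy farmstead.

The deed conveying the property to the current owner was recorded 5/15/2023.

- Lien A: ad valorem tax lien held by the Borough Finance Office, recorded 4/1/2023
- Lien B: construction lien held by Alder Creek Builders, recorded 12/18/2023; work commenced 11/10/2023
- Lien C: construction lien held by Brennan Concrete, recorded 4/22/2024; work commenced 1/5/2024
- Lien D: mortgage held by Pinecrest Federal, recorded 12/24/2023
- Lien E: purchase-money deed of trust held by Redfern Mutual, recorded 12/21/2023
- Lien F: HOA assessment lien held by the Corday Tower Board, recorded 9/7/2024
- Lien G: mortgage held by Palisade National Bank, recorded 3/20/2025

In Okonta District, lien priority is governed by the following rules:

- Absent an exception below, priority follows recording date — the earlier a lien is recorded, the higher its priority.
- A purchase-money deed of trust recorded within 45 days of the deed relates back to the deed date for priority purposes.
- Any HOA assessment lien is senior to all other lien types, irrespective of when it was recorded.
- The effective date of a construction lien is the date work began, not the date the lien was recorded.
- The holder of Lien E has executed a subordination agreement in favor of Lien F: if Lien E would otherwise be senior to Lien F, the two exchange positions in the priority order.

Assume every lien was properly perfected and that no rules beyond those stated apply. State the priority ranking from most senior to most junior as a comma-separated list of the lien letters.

Effective dates after the stated exceptions: B relates back to 11/10/2023 (work commenced); C is treated as recorded 1/5/2024, the work-commencement date; E missed the 45-day window (220 days after the deed), so its recording date stands.
As an HOA assessment lien, F is senior to every other lien.
Remaining liens by effective date: A (4/1/2023), B (11/10/2023), E (12/21/2023), D (12/24/2023), C (1/5/2024), G (3/20/2025).
E already ranks below F; the subordination has no effect.

F, A, B, E, D, C, G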